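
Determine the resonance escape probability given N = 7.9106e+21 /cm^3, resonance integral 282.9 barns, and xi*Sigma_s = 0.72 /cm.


p = exp(-N * I * 1e-24 / (xi*Sigma_s))
p = exp(-7.9106e+21 * 282.9 * 1e-24 / 0.72)
p = 0.044681

0.044681


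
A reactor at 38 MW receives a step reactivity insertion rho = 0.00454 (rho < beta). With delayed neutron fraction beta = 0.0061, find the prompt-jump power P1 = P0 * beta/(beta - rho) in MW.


P1/P0 = beta / (beta - rho)
P1/P0 = 0.0061 / (0.0061 - 0.00454) = 3.910256
P1 = 38 * 3.910256 = 148.59 MW

148.59


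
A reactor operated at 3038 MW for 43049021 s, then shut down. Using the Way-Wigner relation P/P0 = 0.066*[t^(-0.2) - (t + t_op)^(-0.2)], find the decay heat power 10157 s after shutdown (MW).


P/P0 = 0.066 * [t^(-0.2) - (t + t_op)^(-0.2)]
P/P0 = 0.066 * [10157^(-0.2) - (10157 + 43049021)^(-0.2)]
P/P0 = 0.066 * [0.1579963 - 0.02972945] = 0.008465612
P = 3038 * 0.008465612 = 25.719 MW

25.719


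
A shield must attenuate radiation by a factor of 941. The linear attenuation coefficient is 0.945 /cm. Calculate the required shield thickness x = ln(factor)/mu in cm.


x = ln(factor) / mu
x = ln(941) / 0.945
x = 7.2454 cm

7.2454


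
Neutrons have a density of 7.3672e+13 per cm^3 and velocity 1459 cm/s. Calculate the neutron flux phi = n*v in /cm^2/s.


phi = n * v
phi = 7.3672e+13 * 1459
phi = 1.0749e+17 /cm^2/s

1.0749e+17


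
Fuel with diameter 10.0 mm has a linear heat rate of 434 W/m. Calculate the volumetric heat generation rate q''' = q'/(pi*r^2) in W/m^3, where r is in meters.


r = D / 2 / 1000 = 10.0 / 2 / 1000 = 0.005 m
q''' = q' / (pi * r^2)
q''' = 434 / (pi * 0.005^2)
q''' = 5.5259e+06 W/m^3

5.5259e+06


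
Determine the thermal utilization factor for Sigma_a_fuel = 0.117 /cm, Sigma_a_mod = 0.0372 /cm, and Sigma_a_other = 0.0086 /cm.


f = Sigma_a_fuel / (Sigma_a_fuel + Sigma_a_mod + Sigma_a_other)
f = 0.117 / (0.117 + 0.0372 + 0.0086)
f = 0.71867

0.71867


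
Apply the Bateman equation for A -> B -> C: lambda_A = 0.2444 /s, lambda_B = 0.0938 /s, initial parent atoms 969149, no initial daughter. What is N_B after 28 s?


N_B(t) = lambda_A * N_A0 / (lambda_B - lambda_A) * [exp(-lambda_A*t) - exp(-lambda_B*t)]
exp(-0.2444*28) = 0.001066685; exp(-0.0938*28) = 0.07233841
N_B = 0.2444 * 969149 / (0.0938 - 0.2444) * (0.001066685 - 0.07233841)
N_B = 112094

112094


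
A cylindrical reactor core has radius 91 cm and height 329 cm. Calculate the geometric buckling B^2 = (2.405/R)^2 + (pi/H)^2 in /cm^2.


B^2 = (2.405/R)^2 + (pi/H)^2
B^2 = (2.405/91)^2 + (pi/329)^2
B^2 = 7.8965e-04 /cm^2

7.8965e-04


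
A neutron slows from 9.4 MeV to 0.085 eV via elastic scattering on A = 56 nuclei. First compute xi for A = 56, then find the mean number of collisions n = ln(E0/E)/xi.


xi = 1 + (A-1)^2/(2A)*ln((A-1)/(A+1)) = 0.03529286 (for A = 56)
n = ln(E0/E) / xi
n = ln(9.4e6 / 0.085) / 0.03529286
n = ln(1.105882e+08) / 0.03529286 = 524.79

524.79


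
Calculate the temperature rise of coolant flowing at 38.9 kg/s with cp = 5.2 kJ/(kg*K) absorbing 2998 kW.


dT = Q / (m_dot * cp)
dT = 2998 / (38.9 * 5.2)
dT = 14.821 C

14.821


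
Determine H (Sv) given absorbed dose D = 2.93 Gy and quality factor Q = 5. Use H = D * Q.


H = D * Q
H = 2.93 * 5
H = 14.650 Sv

14.650


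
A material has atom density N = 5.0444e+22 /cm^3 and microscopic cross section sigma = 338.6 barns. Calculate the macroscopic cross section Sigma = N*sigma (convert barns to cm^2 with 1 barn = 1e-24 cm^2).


Sigma = N * sigma_barns * 1e-24
Sigma = 5.0444e+22 * 338.6 * 1e-24
Sigma = 17.080 /cm

17.080


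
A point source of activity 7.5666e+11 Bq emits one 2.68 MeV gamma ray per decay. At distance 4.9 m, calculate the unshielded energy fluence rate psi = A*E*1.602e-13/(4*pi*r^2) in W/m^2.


psi = A * E * 1.602e-13 / (4*pi*r^2)
psi = 7.5666e+11 * 2.68 * 1.602e-13 / (4*pi*4.9^2)
psi = 0.0010767 W/m^2

0.0010767


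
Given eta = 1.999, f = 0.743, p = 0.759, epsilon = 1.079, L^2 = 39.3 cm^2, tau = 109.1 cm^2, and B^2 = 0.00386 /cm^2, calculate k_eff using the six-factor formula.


k_inf = eta*f*p*eps = 1.999*0.743*0.759*1.079 = 1.216368
P_TNL = 1/(1 + L^2*B^2) = 1/(1 + 39.3*0.00386) = 0.8682832
P_FNL = exp(-B^2*tau) = exp(-0.00386*109.1) = 0.6563074
k_eff = k_inf * P_TNL * P_FNL = 1.216368 * 0.8682832 * 0.6563074
k_eff = 0.69316

0.69316


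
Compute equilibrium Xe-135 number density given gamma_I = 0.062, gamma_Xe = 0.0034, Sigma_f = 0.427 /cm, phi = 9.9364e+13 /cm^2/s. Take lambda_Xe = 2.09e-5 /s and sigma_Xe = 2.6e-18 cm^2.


Xe_eq = (gamma_I + gamma_Xe) * Sigma_f * phi / (lambda_Xe + sigma_Xe * phi)
Numerator = (0.062 + 0.0034) * 0.427 * 9.9364e+13 = 2.774819e+12
Denominator = 2.09e-5 + 2.6e-18 * 9.9364e+13 = 2.792464e-04
Xe_eq = 2.774819e+12 / 2.792464e-04 = 9.9368e+15 /cm^3

9.9368e+15


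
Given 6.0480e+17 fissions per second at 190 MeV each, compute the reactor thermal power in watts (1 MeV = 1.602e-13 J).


P = fission_rate * E_MeV * 1.602e-13
P = 6.0480e+17 * 190 * 1.602e-13
P = 1.8409e+07 W

1.8409e+07


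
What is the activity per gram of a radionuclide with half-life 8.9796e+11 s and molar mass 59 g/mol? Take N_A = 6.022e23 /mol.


lambda = ln(2) / t_half = ln(2) / 8.9796e+11 = 7.719132e-13 /s
SA = lambda * N_A / M
SA = 7.719132e-13 * 6.022e23 / 59
SA = 7.8787e+09 Bq/g

7.8787e+09


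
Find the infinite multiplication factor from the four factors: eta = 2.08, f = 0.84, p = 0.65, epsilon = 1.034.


k_inf = eta * f * p * epsilon
k_inf = 2.08 * 0.84 * 0.65 * 1.034
k_inf = 1.1743

1.1743


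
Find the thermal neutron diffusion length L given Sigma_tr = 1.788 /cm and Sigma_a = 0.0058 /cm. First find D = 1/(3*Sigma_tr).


D = 1 / (3 * Sigma_tr) = 1 / (3 * 1.788) = 0.1864280 cm
L = sqrt(D / Sigma_a)
L = sqrt(0.1864280 / 0.0058)
L = 5.6695 cm

5.6695


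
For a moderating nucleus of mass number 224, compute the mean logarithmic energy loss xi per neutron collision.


xi = 1 + (A-1)^2/(2A) * ln((A-1)/(A+1))
xi = 1 + (224-1)^2/(2*224) * ln((224-1)/(224 +1))
xi = 0.0089021

0.0089021


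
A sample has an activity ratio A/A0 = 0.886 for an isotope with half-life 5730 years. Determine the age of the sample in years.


lambda = ln(2) / t_half = ln(2) / 5730 = 1.209681e-04 /yr
t = -ln(A/A0) / lambda
t = -ln(0.886) / 1.209681e-04
t = 1000.6 yr

1000.6


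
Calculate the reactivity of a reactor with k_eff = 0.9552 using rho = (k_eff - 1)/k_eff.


rho = (k_eff - 1) / k_eff
rho = (0.9552 - 1) / 0.9552
rho = -0.046901

-0.046901


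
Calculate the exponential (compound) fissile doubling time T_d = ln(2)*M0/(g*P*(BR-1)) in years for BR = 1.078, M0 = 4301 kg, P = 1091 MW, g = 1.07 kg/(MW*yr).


Breeding gain G = BR - 1 = 1.078 - 1 = 0.078
Fissile production rate = g * P * G = 1.07 * 1091 * 0.078 = 91.05486 kg/yr
T_d = ln(2) * M0 / (g * P * G)
T_d = ln(2) * 4301 / 91.05486 = 32.741 yr

32.741


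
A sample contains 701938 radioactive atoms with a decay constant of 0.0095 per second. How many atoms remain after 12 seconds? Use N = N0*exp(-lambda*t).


N = N0 * exp(-lambda * t)
N = 701938 * exp(-0.0095 * 12)
N = 626310

626310


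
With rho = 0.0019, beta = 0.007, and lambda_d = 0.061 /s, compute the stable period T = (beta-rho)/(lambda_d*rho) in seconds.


T = (beta - rho) / (lambda_d * rho)
T = (0.007 - 0.0019) / (0.061 * 0.0019)
T = 44.003 s

44.003


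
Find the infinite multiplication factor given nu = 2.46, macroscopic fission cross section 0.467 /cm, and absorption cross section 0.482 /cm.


k_inf = nu * Sigma_f / Sigma_a
k_inf = 2.46 * 0.467 / 0.482
k_inf = 2.3834

2.3834


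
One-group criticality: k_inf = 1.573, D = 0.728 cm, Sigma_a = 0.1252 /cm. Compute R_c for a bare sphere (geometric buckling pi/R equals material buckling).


L^2 = D / Sigma_a = 0.728 / 0.1252 = 5.814696 cm^2
B_m^2 = (k_inf - 1) / L^2 = (1.573 - 1) / 5.814696 = 0.09854341 /cm^2
For a bare sphere: B_g = pi/R, so R_c = pi / sqrt(B_m^2)
R_c = pi / sqrt(0.09854341) = 10.008 cm

10.008


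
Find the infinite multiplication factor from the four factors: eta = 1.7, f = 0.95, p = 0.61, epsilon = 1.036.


k_inf = eta * f * p * epsilon
k_inf = 1.7 * 0.95 * 0.61 * 1.036
k_inf = 1.0206

1.0206


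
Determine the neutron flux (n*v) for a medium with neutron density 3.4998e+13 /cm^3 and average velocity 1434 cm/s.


phi = n * v
phi = 3.4998e+13 * 1434
phi = 5.0187e+16 /cm^2/s

5.0187e+16


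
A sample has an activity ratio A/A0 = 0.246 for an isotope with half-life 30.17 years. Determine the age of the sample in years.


lambda = ln(2) / t_half = ln(2) / 30.17 = 0.02297472 /yr
t = -ln(A/A0) / lambda
t = -ln(0.246) / 0.02297472
t = 61.042 yr

61.042


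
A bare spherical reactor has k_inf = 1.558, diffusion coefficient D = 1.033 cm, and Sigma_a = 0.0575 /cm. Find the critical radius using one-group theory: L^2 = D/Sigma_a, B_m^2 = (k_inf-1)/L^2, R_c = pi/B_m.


L^2 = D / Sigma_a = 1.033 / 0.0575 = 17.96522 cm^2
B_m^2 = (k_inf - 1) / L^2 = (1.558 - 1) / 17.96522 = 0.03106001 /cm^2
For a bare sphere: B_g = pi/R, so R_c = pi / sqrt(B_m^2)
R_c = pi / sqrt(0.03106001) = 17.826 cm

17.826


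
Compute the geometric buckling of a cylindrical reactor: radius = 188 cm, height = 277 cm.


B^2 = (2.405/R)^2 + (pi/H)^2
B^2 = (2.405/188)^2 + (pi/277)^2
B^2 = 2.9228e-04 /cm^2

2.9228e-04


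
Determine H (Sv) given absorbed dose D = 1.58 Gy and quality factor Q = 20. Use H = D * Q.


H = D * Q
H = 1.58 * 20
H = 31.600 Sv

31.600


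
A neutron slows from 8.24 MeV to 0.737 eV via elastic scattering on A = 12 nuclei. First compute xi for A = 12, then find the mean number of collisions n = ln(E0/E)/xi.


xi = 1 + (A-1)^2/(2A)*ln((A-1)/(A+1)) = 0.1577690 (for A = 12)
n = ln(E0/E) / xi
n = ln(8.24e6 / 0.737) / 0.1577690
n = ln(1.118046e+07) / 0.1577690 = 102.87

102.87


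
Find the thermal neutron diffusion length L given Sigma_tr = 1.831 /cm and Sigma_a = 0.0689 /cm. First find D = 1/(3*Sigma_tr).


D = 1 / (3 * Sigma_tr) = 1 / (3 * 1.831) = 0.1820499 cm
L = sqrt(D / Sigma_a)
L = sqrt(0.1820499 / 0.0689)
L = 1.6255 cm

1.6255


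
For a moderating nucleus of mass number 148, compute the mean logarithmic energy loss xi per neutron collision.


xi = 1 + (A-1)^2/(2A) * ln((A-1)/(A+1))
xi = 1 + (148-1)^2/(2*148) * ln((148-1)/(148 +1))
xi = 0.013453

0.013453


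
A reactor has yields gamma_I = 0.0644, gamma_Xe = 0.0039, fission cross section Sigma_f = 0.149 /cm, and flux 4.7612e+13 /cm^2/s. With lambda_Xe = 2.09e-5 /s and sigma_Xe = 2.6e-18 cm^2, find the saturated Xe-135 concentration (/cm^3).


Xe_eq = (gamma_I + gamma_Xe) * Sigma_f * phi / (lambda_Xe + sigma_Xe * phi)
Numerator = (0.0644 + 0.0039) * 0.149 * 4.7612e+13 = 4.845330e+11
Denominator = 2.09e-5 + 2.6e-18 * 4.7612e+13 = 1.446912e-04
Xe_eq = 4.845330e+11 / 1.446912e-04 = 3.3487e+15 /cm^3

3.3487e+15


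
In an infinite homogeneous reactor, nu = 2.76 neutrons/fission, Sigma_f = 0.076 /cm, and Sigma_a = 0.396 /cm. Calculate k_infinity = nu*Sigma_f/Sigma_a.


k_inf = nu * Sigma_f / Sigma_a
k_inf = 2.76 * 0.076 / 0.396
k_inf = 0.52970

0.52970


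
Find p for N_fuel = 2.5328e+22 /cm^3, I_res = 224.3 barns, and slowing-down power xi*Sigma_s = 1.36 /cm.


p = exp(-N * I * 1e-24 / (xi*Sigma_s))
p = exp(-2.5328e+22 * 224.3 * 1e-24 / 1.36)
p = 0.015341

0.015341


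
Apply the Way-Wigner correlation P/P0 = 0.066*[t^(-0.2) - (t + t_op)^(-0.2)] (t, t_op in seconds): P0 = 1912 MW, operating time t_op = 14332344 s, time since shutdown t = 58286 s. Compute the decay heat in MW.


P/P0 = 0.066 * [t^(-0.2) - (t + t_op)^(-0.2)]
P/P0 = 0.066 * [58286^(-0.2) - (58286 + 14332344)^(-0.2)]
P/P0 = 0.066 * [0.1114005 - 0.03701554] = 0.004909407
P = 1912 * 0.004909407 = 9.3868 MW

9.3868


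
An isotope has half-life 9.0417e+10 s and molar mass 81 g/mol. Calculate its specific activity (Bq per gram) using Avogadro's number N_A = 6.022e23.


lambda = ln(2) / t_half = ln(2) / 9.0417e+10 = 7.666116e-12 /s
SA = lambda * N_A / M
SA = 7.666116e-12 * 6.022e23 / 81
SA = 5.6994e+10 Bq/g

5.6994e+10


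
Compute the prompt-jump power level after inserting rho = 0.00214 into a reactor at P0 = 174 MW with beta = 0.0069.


P1/P0 = beta / (beta - rho)
P1/P0 = 0.0069 / (0.0069 - 0.00214) = 1.449580
P1 = 174 * 1.449580 = 252.23 MW

252.23


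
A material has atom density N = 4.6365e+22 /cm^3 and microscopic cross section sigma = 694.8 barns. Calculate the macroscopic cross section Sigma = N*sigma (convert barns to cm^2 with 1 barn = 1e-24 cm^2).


Sigma = N * sigma_barns * 1e-24
Sigma = 4.6365e+22 * 694.8 * 1e-24
Sigma = 32.214 /cm

32.214


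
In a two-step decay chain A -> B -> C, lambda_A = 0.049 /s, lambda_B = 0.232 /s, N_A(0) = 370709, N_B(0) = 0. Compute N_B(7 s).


N_B(t) = lambda_A * N_A0 / (lambda_B - lambda_A) * [exp(-lambda_A*t) - exp(-lambda_B*t)]
exp(-0.049*7) = 0.7096382; exp(-0.232*7) = 0.1971087
N_B = 0.049 * 370709 / (0.232 - 0.049) * (0.7096382 - 0.1971087)
N_B = 50874

50874


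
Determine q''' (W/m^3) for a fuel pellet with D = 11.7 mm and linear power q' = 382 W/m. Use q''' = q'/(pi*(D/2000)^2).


r = D / 2 / 1000 = 11.7 / 2 / 1000 = 0.00585 m
q''' = q' / (pi * r^2)
q''' = 382 / (pi * 0.00585^2)
q''' = 3.5531e+06 W/m^3

3.5531e+06


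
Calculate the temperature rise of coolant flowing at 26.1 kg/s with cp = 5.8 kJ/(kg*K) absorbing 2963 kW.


dT = Q / (m_dot * cp)
dT = 2963 / (26.1 * 5.8)
dT = 19.573 C

19.573


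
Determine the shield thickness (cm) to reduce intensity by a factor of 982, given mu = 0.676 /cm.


x = ln(factor) / mu
x = ln(982) / 0.676
x = 10.192 cm

10.192


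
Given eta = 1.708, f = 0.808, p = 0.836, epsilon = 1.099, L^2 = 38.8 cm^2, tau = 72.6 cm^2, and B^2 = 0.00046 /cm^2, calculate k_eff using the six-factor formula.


k_inf = eta*f*p*eps = 1.708*0.808*0.836*1.099 = 1.267953
P_TNL = 1/(1 + L^2*B^2) = 1/(1 + 38.8*0.00046) = 0.9824650
P_FNL = exp(-B^2*tau) = exp(-0.00046*72.6) = 0.9671555
k_eff = k_inf * P_TNL * P_FNL = 1.267953 * 0.9824650 * 0.9671555
k_eff = 1.2048

1.2048


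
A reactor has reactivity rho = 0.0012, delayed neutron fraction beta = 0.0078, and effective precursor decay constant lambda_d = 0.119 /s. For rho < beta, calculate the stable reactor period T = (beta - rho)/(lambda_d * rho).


T = (beta - rho) / (lambda_d * rho)
T = (0.0078 - 0.0012) / (0.119 * 0.0012)
T = 46.218 s

46.218


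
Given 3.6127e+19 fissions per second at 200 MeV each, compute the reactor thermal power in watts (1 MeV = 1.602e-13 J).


P = fission_rate * E_MeV * 1.602e-13
P = 3.6127e+19 * 200 * 1.602e-13
P = 1.1575e+09 W

1.1575e+09


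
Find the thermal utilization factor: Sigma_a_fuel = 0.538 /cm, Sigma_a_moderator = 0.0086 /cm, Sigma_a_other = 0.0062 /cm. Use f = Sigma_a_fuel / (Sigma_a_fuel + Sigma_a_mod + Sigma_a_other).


f = Sigma_a_fuel / (Sigma_a_fuel + Sigma_a_mod + Sigma_a_other)
f = 0.538 / (0.538 + 0.0086 + 0.0062)
f = 0.97323

0.97323


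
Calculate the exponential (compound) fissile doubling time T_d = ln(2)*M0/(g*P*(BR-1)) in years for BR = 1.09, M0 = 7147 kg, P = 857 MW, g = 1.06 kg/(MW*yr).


Breeding gain G = BR - 1 = 1.09 - 1 = 0.09
Fissile production rate = g * P * G = 1.06 * 857 * 0.09 = 81.7578 kg/yr
T_d = ln(2) * M0 / (g * P * G)
T_d = ln(2) * 7147 / 81.7578 = 60.593 yr

60.593


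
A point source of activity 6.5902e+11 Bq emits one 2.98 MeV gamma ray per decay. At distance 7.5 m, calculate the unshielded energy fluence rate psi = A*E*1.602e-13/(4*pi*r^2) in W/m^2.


psi = A * E * 1.602e-13 / (4*pi*r^2)
psi = 6.5902e+11 * 2.98 * 1.602e-13 / (4*pi*7.5^2)
psi = 4.4509e-04 W/m^2

4.4509e-04


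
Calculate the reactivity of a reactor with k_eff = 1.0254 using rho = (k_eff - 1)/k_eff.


rho = (k_eff - 1) / k_eff
rho = (1.0254 - 1) / 1.0254
rho = 0.024771

0.024771


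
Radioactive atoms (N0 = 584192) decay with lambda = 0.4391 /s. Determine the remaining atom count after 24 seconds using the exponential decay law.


N = N0 * exp(-lambda * t)
N = 584192 * exp(-0.4391 * 24)
N = 15.481

15.481


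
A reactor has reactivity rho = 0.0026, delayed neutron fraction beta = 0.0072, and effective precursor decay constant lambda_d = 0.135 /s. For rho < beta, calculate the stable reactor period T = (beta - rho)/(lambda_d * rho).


T = (beta - rho) / (lambda_d * rho)
T = (0.0072 - 0.0026) / (0.135 * 0.0026)
T = 13.105 s

13.105


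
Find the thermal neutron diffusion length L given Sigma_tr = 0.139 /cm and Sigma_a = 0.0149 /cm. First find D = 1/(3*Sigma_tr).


D = 1 / (3 * Sigma_tr) = 1 / (3 * 0.139) = 2.398082 cm
L = sqrt(D / Sigma_a)
L = sqrt(2.398082 / 0.0149)
L = 12.686 cm

12.686


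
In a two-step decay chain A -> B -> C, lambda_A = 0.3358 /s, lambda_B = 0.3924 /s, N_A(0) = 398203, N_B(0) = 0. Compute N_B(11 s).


N_B(t) = lambda_A * N_A0 / (lambda_B - lambda_A) * [exp(-lambda_A*t) - exp(-lambda_B*t)]
exp(-0.3358*11) = 0.02487729; exp(-0.3924*11) = 0.01334785
N_B = 0.3358 * 398203 / (0.3924 - 0.3358) * (0.02487729 - 0.01334785)
N_B = 27238

27238


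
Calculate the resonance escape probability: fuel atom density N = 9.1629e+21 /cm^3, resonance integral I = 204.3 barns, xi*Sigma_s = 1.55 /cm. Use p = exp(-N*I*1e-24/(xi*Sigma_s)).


p = exp(-N * I * 1e-24 / (xi*Sigma_s))
p = exp(-9.1629e+21 * 204.3 * 1e-24 / 1.55)
p = 0.29888

0.29888


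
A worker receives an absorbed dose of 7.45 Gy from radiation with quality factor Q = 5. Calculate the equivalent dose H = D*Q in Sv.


H = D * Q
H = 7.45 * 5
H = 37.250 Sv

37.250


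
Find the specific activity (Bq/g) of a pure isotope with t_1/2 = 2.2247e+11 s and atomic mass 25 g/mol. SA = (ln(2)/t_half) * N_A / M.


lambda = ln(2) / t_half = ln(2) / 2.2247e+11 = 3.115688e-12 /s
SA = lambda * N_A / M
SA = 3.115688e-12 * 6.022e23 / 25
SA = 7.5051e+10 Bq/g

7.5051e+10


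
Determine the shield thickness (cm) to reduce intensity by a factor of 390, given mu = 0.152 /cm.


x = ln(factor) / mu
x = ln(390) / 0.152
x = 39.251 cm

39.251


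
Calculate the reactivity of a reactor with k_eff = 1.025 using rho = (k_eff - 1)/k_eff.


rho = (k_eff - 1) / k_eff
rho = (1.025 - 1) / 1.025
rho = 0.024390

0.024390


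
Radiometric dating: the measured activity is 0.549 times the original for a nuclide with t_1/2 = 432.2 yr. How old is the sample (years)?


lambda = ln(2) / t_half = ln(2) / 432.2 = 0.001603765 /yr
t = -ln(A/A0) / lambda
t = -ln(0.549) / 0.001603765
t = 373.91 yr

373.91


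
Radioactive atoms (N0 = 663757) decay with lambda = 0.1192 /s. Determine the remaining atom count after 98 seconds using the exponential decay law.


N = N0 * exp(-lambda * t)
N = 663757 * exp(-0.1192 * 98)
N = 5.6073

5.6073


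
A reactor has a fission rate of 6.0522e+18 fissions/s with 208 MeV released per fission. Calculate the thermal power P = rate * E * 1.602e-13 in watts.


P = fission_rate * E_MeV * 1.602e-13
P = 6.0522e+18 * 208 * 1.602e-13
P = 2.0167e+08 W

2.0167e+08


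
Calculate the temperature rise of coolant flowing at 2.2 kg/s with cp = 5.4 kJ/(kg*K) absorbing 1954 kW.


dT = Q / (m_dot * cp)
dT = 1954 / (2.2 * 5.4)
dT = 164.48 C

164.48


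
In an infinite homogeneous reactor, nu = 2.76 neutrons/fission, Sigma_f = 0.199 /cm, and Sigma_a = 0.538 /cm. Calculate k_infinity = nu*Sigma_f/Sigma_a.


k_inf = nu * Sigma_f / Sigma_a
k_inf = 2.76 * 0.199 / 0.538
k_inf = 1.0209

1.0209


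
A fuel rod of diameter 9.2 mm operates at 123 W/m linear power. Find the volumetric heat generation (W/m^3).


r = D / 2 / 1000 = 9.2 / 2 / 1000 = 0.0046 m
q''' = q' / (pi * r^2)
q''' = 123 / (pi * 0.0046^2)
q''' = 1.8503e+06 W/m^3

1.8503e+06


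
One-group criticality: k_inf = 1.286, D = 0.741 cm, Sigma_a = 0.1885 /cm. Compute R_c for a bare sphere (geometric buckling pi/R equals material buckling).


L^2 = D / Sigma_a = 0.741 / 0.1885 = 3.931034 cm^2
B_m^2 = (k_inf - 1) / L^2 = (1.286 - 1) / 3.931034 = 0.07275439 /cm^2
For a bare sphere: B_g = pi/R, so R_c = pi / sqrt(B_m^2)
R_c = pi / sqrt(0.07275439) = 11.647 cm

11.647


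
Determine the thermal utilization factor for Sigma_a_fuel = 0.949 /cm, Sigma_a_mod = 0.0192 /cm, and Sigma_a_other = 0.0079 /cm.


f = Sigma_a_fuel / (Sigma_a_fuel + Sigma_a_mod + Sigma_a_other)
f = 0.949 / (0.949 + 0.0192 + 0.0079)
f = 0.97224

0.97224


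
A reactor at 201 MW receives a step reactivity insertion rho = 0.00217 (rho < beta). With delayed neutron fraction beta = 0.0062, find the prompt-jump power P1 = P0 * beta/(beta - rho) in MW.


P1/P0 = beta / (beta - rho)
P1/P0 = 0.0062 / (0.0062 - 0.00217) = 1.538462
P1 = 201 * 1.538462 = 309.23 MW

309.23


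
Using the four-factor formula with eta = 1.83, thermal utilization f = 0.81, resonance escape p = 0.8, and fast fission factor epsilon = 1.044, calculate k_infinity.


k_inf = eta * f * p * epsilon
k_inf = 1.83 * 0.81 * 0.8 * 1.044
k_inf = 1.2380

1.2380


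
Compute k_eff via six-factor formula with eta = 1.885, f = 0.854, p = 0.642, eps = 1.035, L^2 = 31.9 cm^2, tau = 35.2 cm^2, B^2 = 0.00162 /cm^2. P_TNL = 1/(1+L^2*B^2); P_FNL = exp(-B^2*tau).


k_inf = eta*f*p*eps = 1.885*0.854*0.642*1.035 = 1.069657
P_TNL = 1/(1 + L^2*B^2) = 1/(1 + 31.9*0.00162) = 0.9508614
P_FNL = exp(-B^2*tau) = exp(-0.00162*35.2) = 0.9445714
k_eff = k_inf * P_TNL * P_FNL = 1.069657 * 0.9508614 * 0.9445714
k_eff = 0.96072

0.96072


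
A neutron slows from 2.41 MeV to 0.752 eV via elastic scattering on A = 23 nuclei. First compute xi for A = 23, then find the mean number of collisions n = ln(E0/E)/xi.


xi = 1 + (A-1)^2/(2A)*ln((A-1)/(A+1)) = 0.08448899 (for A = 23)
n = ln(E0/E) / xi
n = ln(2.41e6 / 0.752) / 0.08448899
n = ln(3.204787e+06) / 0.08448899 = 177.30

177.30


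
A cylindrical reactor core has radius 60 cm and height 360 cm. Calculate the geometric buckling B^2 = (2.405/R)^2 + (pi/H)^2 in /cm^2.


B^2 = (2.405/R)^2 + (pi/H)^2
B^2 = (2.405/60)^2 + (pi/360)^2
B^2 = 0.0016828 /cm^2

0.0016828


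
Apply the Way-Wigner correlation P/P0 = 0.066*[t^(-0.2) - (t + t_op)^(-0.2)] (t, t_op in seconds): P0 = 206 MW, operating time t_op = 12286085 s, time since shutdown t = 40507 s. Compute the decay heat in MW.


P/P0 = 0.066 * [t^(-0.2) - (t + t_op)^(-0.2)]
P/P0 = 0.066 * [40507^(-0.2) - (40507 + 12286085)^(-0.2)]
P/P0 = 0.066 * [0.1198103 - 0.03817960] = 0.005387626
P = 206 * 0.005387626 = 1.1099 MW

1.1099


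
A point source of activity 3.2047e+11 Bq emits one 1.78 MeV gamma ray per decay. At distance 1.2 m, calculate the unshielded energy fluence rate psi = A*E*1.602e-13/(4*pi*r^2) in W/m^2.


psi = A * E * 1.602e-13 / (4*pi*r^2)
psi = 3.2047e+11 * 1.78 * 1.602e-13 / (4*pi*1.2^2)
psi = 0.0050501 W/m^2

0.0050501


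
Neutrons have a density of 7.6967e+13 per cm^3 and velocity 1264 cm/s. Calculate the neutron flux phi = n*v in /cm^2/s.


phi = n * v
phi = 7.6967e+13 * 1264
phi = 9.7286e+16 /cm^2/s

9.7286e+16


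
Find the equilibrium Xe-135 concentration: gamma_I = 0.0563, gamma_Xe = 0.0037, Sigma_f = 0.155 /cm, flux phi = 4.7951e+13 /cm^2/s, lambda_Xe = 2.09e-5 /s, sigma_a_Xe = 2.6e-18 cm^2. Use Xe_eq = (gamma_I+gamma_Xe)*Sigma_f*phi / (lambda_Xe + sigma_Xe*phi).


Xe_eq = (gamma_I + gamma_Xe) * Sigma_f * phi / (lambda_Xe + sigma_Xe * phi)
Numerator = (0.0563 + 0.0037) * 0.155 * 4.7951e+13 = 4.459443e+11
Denominator = 2.09e-5 + 2.6e-18 * 4.7951e+13 = 1.455726e-04
Xe_eq = 4.459443e+11 / 1.455726e-04 = 3.0634e+15 /cm^3

3.0634e+15


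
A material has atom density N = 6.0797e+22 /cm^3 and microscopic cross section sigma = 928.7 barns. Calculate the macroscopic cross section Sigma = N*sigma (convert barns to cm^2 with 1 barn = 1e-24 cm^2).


Sigma = N * sigma_barns * 1e-24
Sigma = 6.0797e+22 * 928.7 * 1e-24
Sigma = 56.462 /cm

56.462


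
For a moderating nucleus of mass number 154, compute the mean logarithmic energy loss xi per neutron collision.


xi = 1 + (A-1)^2/(2A) * ln((A-1)/(A+1))
xi = 1 + (154-1)^2/(2*154) * ln((154-1)/(154 +1))
xi = 0.012931

0.012931


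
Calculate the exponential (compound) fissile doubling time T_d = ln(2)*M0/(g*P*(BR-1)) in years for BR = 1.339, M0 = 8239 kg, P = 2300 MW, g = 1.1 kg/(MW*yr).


Breeding gain G = BR - 1 = 1.339 - 1 = 0.339
Fissile production rate = g * P * G = 1.1 * 2300 * 0.339 = 857.67 kg/yr
T_d = ln(2) * M0 / (g * P * G)
T_d = ln(2) * 8239 / 857.67 = 6.6586 yr

6.6586


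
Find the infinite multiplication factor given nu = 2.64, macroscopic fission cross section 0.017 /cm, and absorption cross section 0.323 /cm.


k_inf = nu * Sigma_f / Sigma_a
k_inf = 2.64 * 0.017 / 0.323
k_inf = 0.13895

0.13895


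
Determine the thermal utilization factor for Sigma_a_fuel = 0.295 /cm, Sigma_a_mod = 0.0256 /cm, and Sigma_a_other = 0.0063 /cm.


f = Sigma_a_fuel / (Sigma_a_fuel + Sigma_a_mod + Sigma_a_other)
f = 0.295 / (0.295 + 0.0256 + 0.0063)
f = 0.90242

0.90242


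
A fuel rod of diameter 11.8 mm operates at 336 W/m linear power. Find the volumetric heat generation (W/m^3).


r = D / 2 / 1000 = 11.8 / 2 / 1000 = 0.0059 m
q''' = q' / (pi * r^2)
q''' = 336 / (pi * 0.0059^2)
q''' = 3.0725e+06 W/m^3

3.0725e+06


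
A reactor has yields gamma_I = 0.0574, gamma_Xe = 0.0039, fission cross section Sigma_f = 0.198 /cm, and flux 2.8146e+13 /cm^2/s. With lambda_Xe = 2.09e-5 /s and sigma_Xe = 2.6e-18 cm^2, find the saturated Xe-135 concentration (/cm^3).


Xe_eq = (gamma_I + gamma_Xe) * Sigma_f * phi / (lambda_Xe + sigma_Xe * phi)
Numerator = (0.0574 + 0.0039) * 0.198 * 2.8146e+13 = 3.416193e+11
Denominator = 2.09e-5 + 2.6e-18 * 2.8146e+13 = 9.407960e-05
Xe_eq = 3.416193e+11 / 9.407960e-05 = 3.6312e+15 /cm^3

3.6312e+15


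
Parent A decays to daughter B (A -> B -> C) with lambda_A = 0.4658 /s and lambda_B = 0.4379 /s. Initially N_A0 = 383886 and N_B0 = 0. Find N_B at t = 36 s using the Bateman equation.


N_B(t) = lambda_A * N_A0 / (lambda_B - lambda_A) * [exp(-lambda_A*t) - exp(-lambda_B*t)]
exp(-0.4658*36) = 5.216782e-08; exp(-0.4379*36) = 1.424322e-07
N_B = 0.4658 * 383886 / (0.4379 - 0.4658) * (5.216782e-08 - 1.424322e-07)
N_B = 0.57851

0.57851


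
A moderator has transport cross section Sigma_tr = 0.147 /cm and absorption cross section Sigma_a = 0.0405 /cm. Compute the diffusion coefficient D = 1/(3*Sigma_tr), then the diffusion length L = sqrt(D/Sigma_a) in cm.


D = 1 / (3 * Sigma_tr) = 1 / (3 * 0.147) = 2.267574 cm
L = sqrt(D / Sigma_a)
L = sqrt(2.267574 / 0.0405)
L = 7.4826 cm

7.4826


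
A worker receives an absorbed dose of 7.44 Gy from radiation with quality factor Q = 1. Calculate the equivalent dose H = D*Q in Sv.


H = D * Q
H = 7.44 * 1
H = 7.4400 Sv

7.4400


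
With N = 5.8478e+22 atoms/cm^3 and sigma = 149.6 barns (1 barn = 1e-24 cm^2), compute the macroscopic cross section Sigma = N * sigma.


Sigma = N * sigma_barns * 1e-24
Sigma = 5.8478e+22 * 149.6 * 1e-24
Sigma = 8.7483 /cm

8.7483


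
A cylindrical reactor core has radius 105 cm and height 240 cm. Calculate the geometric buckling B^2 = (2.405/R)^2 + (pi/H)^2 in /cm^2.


B^2 = (2.405/R)^2 + (pi/H)^2
B^2 = (2.405/105)^2 + (pi/240)^2
B^2 = 6.9598e-04 /cm^2

6.9598e-04


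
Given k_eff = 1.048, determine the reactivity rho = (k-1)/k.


rho = (k_eff - 1) / k_eff
rho = (1.048 - 1) / 1.048
rho = 0.045802

0.045802


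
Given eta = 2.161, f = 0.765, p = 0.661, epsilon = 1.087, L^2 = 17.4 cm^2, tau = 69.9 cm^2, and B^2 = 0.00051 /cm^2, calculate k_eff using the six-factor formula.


k_inf = eta*f*p*eps = 2.161*0.765*0.661*1.087 = 1.187811
P_TNL = 1/(1 + L^2*B^2) = 1/(1 + 17.4*0.00051) = 0.9912041
P_FNL = exp(-B^2*tau) = exp(-0.00051*69.9) = 0.9649789
k_eff = k_inf * P_TNL * P_FNL = 1.187811 * 0.9912041 * 0.9649789
k_eff = 1.1361

1.1361


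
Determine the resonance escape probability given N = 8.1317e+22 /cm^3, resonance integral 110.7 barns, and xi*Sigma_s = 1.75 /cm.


p = exp(-N * I * 1e-24 / (xi*Sigma_s))
p = exp(-8.1317e+22 * 110.7 * 1e-24 / 1.75)
p = 0.0058350

0.0058350


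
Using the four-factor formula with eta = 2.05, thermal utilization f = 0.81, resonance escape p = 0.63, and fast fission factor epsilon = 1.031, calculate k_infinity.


k_inf = eta * f * p * epsilon
k_inf = 2.05 * 0.81 * 0.63 * 1.031
k_inf = 1.0785

1.0785


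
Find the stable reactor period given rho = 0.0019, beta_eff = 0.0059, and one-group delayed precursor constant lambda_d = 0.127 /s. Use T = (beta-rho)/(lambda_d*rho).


T = (beta - rho) / (lambda_d * rho)
T = (0.0059 - 0.0019) / (0.127 * 0.0019)
T = 16.577 s

16.577


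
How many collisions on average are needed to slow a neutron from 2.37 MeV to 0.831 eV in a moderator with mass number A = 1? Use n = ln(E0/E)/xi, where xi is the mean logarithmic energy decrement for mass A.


xi = 1 + (A-1)^2/(2A)*ln((A-1)/(A+1)) = 1 (for A = 1)
n = ln(E0/E) / xi
n = ln(2.37e6 / 0.831) / 1
n = ln(2.851986e+06) / 1 = 14.864

14.864


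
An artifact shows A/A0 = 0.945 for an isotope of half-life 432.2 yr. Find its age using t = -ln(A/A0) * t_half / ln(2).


lambda = ln(2) / t_half = ln(2) / 432.2 = 0.001603765 /yr
t = -ln(A/A0) / lambda
t = -ln(0.945) / 0.001603765
t = 35.273 yr

35.273


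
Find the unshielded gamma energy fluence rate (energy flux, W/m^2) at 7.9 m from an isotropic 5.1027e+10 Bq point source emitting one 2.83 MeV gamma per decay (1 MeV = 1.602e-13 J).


psi = A * E * 1.602e-13 / (4*pi*r^2)
psi = 5.1027e+10 * 2.83 * 1.602e-13 / (4*pi*7.9^2)
psi = 2.9497e-05 W/m^2

2.9497e-05


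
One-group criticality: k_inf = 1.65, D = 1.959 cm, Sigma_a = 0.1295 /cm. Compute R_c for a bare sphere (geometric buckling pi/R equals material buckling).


L^2 = D / Sigma_a = 1.959 / 0.1295 = 15.12741 cm^2
B_m^2 = (k_inf - 1) / L^2 = (1.65 - 1) / 15.12741 = 0.04296836 /cm^2
For a bare sphere: B_g = pi/R, so R_c = pi / sqrt(B_m^2)
R_c = pi / sqrt(0.04296836) = 15.156 cm

15.156


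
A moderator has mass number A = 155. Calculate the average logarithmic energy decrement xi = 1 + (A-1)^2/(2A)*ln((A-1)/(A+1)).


xi = 1 + (A-1)^2/(2A) * ln((A-1)/(A+1))
xi = 1 + (155-1)^2/(2*155) * ln((155-1)/(155 +1))
xi = 0.012848

0.012848


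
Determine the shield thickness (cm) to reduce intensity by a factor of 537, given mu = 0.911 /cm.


x = ln(factor) / mu
x = ln(537) / 0.911
x = 6.9001 cm

6.9001


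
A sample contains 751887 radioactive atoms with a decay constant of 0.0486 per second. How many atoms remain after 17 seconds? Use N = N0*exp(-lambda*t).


N = N0 * exp(-lambda * t)
N = 751887 * exp(-0.0486 * 17)
N = 329108

329108


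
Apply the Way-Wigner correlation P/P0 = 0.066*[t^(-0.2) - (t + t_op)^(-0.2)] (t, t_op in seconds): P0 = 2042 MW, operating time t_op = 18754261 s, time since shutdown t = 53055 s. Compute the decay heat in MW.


P/P0 = 0.066 * [t^(-0.2) - (t + t_op)^(-0.2)]
P/P0 = 0.066 * [53055^(-0.2) - (53055 + 18754261)^(-0.2)]
P/P0 = 0.066 * [0.1135154 - 0.03508606] = 0.005176336
P = 2042 * 0.005176336 = 10.570 MW

10.570


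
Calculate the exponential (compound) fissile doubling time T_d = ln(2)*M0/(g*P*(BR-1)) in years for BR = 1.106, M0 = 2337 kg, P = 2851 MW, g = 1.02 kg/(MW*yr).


Breeding gain G = BR - 1 = 1.106 - 1 = 0.106
Fissile production rate = g * P * G = 1.02 * 2851 * 0.106 = 308.25012 kg/yr
T_d = ln(2) * M0 / (g * P * G)
T_d = ln(2) * 2337 / 308.25012 = 5.2551 yr

5.2551


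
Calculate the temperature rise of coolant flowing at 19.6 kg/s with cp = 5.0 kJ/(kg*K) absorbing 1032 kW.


dT = Q / (m_dot * cp)
dT = 1032 / (19.6 * 5.0)
dT = 10.531 C

10.531


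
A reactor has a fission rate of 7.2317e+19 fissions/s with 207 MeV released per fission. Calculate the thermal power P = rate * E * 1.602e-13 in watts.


P = fission_rate * E_MeV * 1.602e-13
P = 7.2317e+19 * 207 * 1.602e-13
P = 2.3981e+09 W

2.3981e+09


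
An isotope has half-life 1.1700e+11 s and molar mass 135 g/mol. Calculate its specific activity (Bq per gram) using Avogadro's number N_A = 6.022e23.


lambda = ln(2) / t_half = ln(2) / 1.1700e+11 = 5.924335e-12 /s
SA = lambda * N_A / M
SA = 5.924335e-12 * 6.022e23 / 135
SA = 2.6427e+10 Bq/g

2.6427e+10


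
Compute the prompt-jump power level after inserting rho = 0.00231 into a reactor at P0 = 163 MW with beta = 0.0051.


P1/P0 = beta / (beta - rho)
P1/P0 = 0.0051 / (0.0051 - 0.00231) = 1.827957
P1 = 163 * 1.827957 = 297.96 MW

297.96


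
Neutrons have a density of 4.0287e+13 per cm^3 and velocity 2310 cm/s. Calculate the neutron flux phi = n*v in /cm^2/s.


phi = n * v
phi = 4.0287e+13 * 2310
phi = 9.3063e+16 /cm^2/s

9.3063e+16


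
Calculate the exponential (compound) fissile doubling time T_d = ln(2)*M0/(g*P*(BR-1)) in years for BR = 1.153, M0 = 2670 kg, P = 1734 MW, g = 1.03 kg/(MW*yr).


Breeding gain G = BR - 1 = 1.153 - 1 = 0.153
Fissile production rate = g * P * G = 1.03 * 1734 * 0.153 = 273.26106 kg/yr
T_d = ln(2) * M0 / (g * P * G)
T_d = ln(2) * 2670 / 273.26106 = 6.7727 yr

6.7727


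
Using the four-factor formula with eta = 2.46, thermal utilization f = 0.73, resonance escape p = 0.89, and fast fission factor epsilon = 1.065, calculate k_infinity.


k_inf = eta * f * p * epsilon
k_inf = 2.46 * 0.73 * 0.89 * 1.065
k_inf = 1.7021

1.7021


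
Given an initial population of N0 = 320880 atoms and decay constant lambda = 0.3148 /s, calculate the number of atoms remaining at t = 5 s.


N = N0 * exp(-lambda * t)
N = 320880 * exp(-0.3148 * 5)
N = 66491

66491


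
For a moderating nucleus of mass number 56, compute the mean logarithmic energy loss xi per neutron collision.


xi = 1 + (A-1)^2/(2A) * ln((A-1)/(A+1))
xi = 1 + (56-1)^2/(2*56) * ln((56-1)/(56 +1))
xi = 0.035293

0.035293


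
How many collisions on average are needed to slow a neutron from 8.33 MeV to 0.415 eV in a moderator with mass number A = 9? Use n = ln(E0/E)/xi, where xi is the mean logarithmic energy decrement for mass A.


xi = 1 + (A-1)^2/(2A)*ln((A-1)/(A+1)) = 0.2066007 (for A = 9)
n = ln(E0/E) / xi
n = ln(8.33e6 / 0.415) / 0.2066007
n = ln(2.007229e+07) / 0.2066007 = 81.388

81.388


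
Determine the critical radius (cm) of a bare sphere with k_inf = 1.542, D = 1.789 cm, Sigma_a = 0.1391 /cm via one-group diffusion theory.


L^2 = D / Sigma_a = 1.789 / 0.1391 = 12.86125 cm^2
B_m^2 = (k_inf - 1) / L^2 = (1.542 - 1) / 12.86125 = 0.04214209 /cm^2
For a bare sphere: B_g = pi/R, so R_c = pi / sqrt(B_m^2)
R_c = pi / sqrt(0.04214209) = 15.304 cm

15.304


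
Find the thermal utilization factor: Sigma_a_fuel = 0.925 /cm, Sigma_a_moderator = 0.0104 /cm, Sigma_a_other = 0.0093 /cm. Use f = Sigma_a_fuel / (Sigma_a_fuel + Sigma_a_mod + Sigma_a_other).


f = Sigma_a_fuel / (Sigma_a_fuel + Sigma_a_mod + Sigma_a_other)
f = 0.925 / (0.925 + 0.0104 + 0.0093)
f = 0.97915

0.97915


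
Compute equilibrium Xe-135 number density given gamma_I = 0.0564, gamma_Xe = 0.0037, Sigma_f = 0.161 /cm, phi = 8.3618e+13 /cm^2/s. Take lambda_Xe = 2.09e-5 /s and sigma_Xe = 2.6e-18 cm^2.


Xe_eq = (gamma_I + gamma_Xe) * Sigma_f * phi / (lambda_Xe + sigma_Xe * phi)
Numerator = (0.0564 + 0.0037) * 0.161 * 8.3618e+13 = 8.090961e+11
Denominator = 2.09e-5 + 2.6e-18 * 8.3618e+13 = 2.383068e-04
Xe_eq = 8.090961e+11 / 2.383068e-04 = 3.3952e+15 /cm^3

3.3952e+15


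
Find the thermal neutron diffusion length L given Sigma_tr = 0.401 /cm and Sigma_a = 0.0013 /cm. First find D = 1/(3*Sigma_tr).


D = 1 / (3 * Sigma_tr) = 1 / (3 * 0.401) = 0.8312552 cm
L = sqrt(D / Sigma_a)
L = sqrt(0.8312552 / 0.0013)
L = 25.287 cm

25.287


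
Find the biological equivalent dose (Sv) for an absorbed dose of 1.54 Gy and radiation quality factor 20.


H = D * Q
H = 1.54 * 20
H = 30.800 Sv

30.800


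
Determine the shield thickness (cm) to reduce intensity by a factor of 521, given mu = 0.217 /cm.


x = ln(factor) / mu
x = ln(521) / 0.217
x = 28.828 cm

28.828


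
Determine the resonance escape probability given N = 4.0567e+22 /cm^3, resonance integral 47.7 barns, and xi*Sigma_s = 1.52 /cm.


p = exp(-N * I * 1e-24 / (xi*Sigma_s))
p = exp(-4.0567e+22 * 47.7 * 1e-24 / 1.52)
p = 0.27997

0.27997


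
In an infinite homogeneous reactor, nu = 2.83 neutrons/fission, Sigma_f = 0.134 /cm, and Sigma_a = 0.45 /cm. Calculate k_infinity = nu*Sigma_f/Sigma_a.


k_inf = nu * Sigma_f / Sigma_a
k_inf = 2.83 * 0.134 / 0.45
k_inf = 0.84271

0.84271


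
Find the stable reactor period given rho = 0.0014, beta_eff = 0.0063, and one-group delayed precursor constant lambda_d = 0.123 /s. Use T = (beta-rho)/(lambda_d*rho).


T = (beta - rho) / (lambda_d * rho)
T = (0.0063 - 0.0014) / (0.123 * 0.0014)
T = 28.455 s

28.455


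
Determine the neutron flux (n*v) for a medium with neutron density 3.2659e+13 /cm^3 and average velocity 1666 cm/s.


phi = n * v
phi = 3.2659e+13 * 1666
phi = 5.4410e+16 /cm^2/s

5.4410e+16


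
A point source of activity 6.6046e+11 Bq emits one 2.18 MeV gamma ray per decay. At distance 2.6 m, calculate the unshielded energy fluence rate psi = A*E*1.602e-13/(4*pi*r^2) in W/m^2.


psi = A * E * 1.602e-13 / (4*pi*r^2)
psi = 6.6046e+11 * 2.18 * 1.602e-13 / (4*pi*2.6^2)
psi = 0.0027152 W/m^2

0.0027152


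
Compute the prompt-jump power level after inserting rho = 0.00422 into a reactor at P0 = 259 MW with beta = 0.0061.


P1/P0 = beta / (beta - rho)
P1/P0 = 0.0061 / (0.0061 - 0.00422) = 3.244681
P1 = 259 * 3.244681 = 840.37 MW

840.37


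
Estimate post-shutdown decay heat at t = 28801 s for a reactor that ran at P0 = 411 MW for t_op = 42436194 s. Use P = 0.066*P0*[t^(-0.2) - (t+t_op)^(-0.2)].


P/P0 = 0.066 * [t^(-0.2) - (t + t_op)^(-0.2)]
P/P0 = 0.066 * [28801^(-0.2) - (28801 + 42436194)^(-0.2)]
P/P0 = 0.066 * [0.1282680 - 0.02981218] = 0.006498084
P = 411 * 0.006498084 = 2.6707 MW

2.6707


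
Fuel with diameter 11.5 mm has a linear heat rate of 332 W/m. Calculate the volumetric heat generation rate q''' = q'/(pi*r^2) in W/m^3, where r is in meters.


r = D / 2 / 1000 = 11.5 / 2 / 1000 = 0.00575 m
q''' = q' / (pi * r^2)
q''' = 332 / (pi * 0.00575^2)
q''' = 3.1963e+06 W/m^3

3.1963e+06


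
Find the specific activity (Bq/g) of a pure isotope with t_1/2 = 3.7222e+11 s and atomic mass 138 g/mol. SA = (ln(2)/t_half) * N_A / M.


lambda = ln(2) / t_half = ln(2) / 3.7222e+11 = 1.862198e-12 /s
SA = lambda * N_A / M
SA = 1.862198e-12 * 6.022e23 / 138
SA = 8.1262e+09 Bq/g

8.1262e+09


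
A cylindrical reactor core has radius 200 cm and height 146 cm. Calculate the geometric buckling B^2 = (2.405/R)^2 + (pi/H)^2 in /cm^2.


B^2 = (2.405/R)^2 + (pi/H)^2
B^2 = (2.405/200)^2 + (pi/146)^2
B^2 = 6.0761e-04 /cm^2

6.0761e-04


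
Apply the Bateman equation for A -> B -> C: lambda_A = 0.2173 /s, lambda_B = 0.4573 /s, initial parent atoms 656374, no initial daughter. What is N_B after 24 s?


N_B(t) = lambda_A * N_A0 / (lambda_B - lambda_A) * [exp(-lambda_A*t) - exp(-lambda_B*t)]
exp(-0.2173*24) = 0.005433347; exp(-0.4573*24) = 1.712108e-05
N_B = 0.2173 * 656374 / (0.4573 - 0.2173) * (0.005433347 - 1.712108e-05)
N_B = 3218.8

3218.8


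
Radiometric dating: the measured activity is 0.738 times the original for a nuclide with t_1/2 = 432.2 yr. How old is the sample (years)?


lambda = ln(2) / t_half = ln(2) / 432.2 = 0.001603765 /yr
t = -ln(A/A0) / lambda
t = -ln(0.738) / 0.001603765
t = 189.44 yr

189.44


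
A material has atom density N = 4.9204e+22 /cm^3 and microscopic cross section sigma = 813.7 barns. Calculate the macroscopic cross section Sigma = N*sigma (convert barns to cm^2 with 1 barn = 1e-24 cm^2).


Sigma = N * sigma_barns * 1e-24
Sigma = 4.9204e+22 * 813.7 * 1e-24
Sigma = 40.037 /cm

40.037


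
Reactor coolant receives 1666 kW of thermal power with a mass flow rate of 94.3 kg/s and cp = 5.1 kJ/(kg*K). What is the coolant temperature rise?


dT = Q / (m_dot * cp)
dT = 1666 / (94.3 * 5.1)
dT = 3.4641 C

3.4641


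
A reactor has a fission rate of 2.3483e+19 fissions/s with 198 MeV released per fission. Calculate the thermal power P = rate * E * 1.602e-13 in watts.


P = fission_rate * E_MeV * 1.602e-13
P = 2.3483e+19 * 198 * 1.602e-13
P = 7.4487e+08 W

7.4487e+08
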